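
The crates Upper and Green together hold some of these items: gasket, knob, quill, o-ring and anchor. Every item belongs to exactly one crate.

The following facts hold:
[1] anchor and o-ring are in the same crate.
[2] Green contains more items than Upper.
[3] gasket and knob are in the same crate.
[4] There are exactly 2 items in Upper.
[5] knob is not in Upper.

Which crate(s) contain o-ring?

o-ring: Upper

From (5): knob ∉ Upper.
(3): gasket matches knob: gasket ∉ Upper.
Only one crate left: gasket ∈ Green.
Only one crate left: knob ∈ Green.
Suppose o-ring ∉ Upper: no assignment then satisfies all the clues, so o-ring ∈ Upper.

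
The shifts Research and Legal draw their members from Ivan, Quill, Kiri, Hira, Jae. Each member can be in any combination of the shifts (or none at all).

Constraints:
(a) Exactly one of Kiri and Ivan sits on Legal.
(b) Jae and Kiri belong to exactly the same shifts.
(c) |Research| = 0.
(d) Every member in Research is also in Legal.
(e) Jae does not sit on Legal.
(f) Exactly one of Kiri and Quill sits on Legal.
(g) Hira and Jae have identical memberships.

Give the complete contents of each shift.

From (e): Jae ∉ Legal.
(b): Kiri matches Jae: Kiri ∉ Legal.
(c): Research already has 0, so the rest are out.
(f) (exactly one): Quill ∈ Legal.
(g): Hira matches Jae: Hira ∉ Legal.
(a) (exactly one): Ivan ∈ Legal.

Research = {}; Legal = {Ivan, Quill}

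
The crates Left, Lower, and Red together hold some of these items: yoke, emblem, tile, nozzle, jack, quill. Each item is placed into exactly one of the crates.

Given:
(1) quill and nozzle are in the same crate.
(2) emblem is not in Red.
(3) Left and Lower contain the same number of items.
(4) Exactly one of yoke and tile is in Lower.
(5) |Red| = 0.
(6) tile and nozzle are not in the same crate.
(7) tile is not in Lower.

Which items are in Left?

Left = {emblem, jack, tile}

From (2): emblem ∉ Red.
From (7): tile ∉ Lower.
(4) (exactly one): yoke ∈ Lower.
(5): Red already has 0, so the rest are out.
Only one crate left: tile ∈ Left.
(6): nozzle ∉ Left.
Only one crate left: nozzle ∈ Lower.
(1): quill matches nozzle: quill ∉ Left.
(1): quill matches nozzle: quill ∈ Lower.
Suppose emblem ∉ Left: no assignment then satisfies all the clues, so emblem ∈ Left.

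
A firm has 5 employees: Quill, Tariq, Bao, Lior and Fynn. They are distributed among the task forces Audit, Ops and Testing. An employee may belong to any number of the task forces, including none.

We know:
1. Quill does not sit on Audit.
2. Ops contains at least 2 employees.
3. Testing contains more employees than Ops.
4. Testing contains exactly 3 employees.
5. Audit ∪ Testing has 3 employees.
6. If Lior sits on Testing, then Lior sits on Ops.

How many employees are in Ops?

2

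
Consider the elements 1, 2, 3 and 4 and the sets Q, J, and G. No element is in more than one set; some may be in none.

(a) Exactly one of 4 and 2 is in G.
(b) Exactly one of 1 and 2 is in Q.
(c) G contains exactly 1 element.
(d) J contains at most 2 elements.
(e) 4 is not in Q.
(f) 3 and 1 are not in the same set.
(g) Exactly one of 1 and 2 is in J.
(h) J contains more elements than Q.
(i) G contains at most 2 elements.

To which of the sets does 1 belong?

1: Q

From (e): 4 ∉ Q.
Suppose 1 ∉ Q: no assignment then satisfies all the clues, so 1 ∈ Q.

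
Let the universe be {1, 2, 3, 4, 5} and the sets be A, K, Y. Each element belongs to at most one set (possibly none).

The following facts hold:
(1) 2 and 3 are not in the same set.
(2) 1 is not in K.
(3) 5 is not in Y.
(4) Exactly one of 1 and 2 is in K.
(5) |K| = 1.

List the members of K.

From (2): 1 ∉ K.
From (3): 5 ∉ Y.
(4) (exactly one): 2 ∈ K.
(5): K already has 1, so the rest are out.

K = {2}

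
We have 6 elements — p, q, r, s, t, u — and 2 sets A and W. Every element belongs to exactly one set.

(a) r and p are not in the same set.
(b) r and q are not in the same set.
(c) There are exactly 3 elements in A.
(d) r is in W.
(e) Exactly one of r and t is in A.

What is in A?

A = {p, q, t}

From (d): r ∈ W.
(a): p ∉ W.
(b): q ∉ W.
(e) (exactly one): t ∈ A.
Only one set left: p ∈ A.
Only one set left: q ∈ A.
(c): A already has 3, so the rest are out.
Only one set left: s ∈ W.
Only one set left: u ∈ W.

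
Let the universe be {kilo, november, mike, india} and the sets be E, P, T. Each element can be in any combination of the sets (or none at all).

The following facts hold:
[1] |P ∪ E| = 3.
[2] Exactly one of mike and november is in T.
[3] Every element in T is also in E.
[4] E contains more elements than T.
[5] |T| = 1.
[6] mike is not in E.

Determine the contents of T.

T = {november}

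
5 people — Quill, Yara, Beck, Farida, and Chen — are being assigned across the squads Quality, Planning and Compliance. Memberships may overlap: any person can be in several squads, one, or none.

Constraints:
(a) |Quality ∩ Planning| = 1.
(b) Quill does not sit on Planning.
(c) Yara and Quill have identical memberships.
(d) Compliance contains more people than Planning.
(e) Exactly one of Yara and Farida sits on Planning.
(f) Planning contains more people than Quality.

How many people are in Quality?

1

From (b): Quill ∉ Planning.
(c): Yara matches Quill: Yara ∉ Planning.
(e) (exactly one): Farida ∈ Planning.
Suppose Quill ∈ Quality: no assignment then satisfies all the clues, so Quill ∉ Quality.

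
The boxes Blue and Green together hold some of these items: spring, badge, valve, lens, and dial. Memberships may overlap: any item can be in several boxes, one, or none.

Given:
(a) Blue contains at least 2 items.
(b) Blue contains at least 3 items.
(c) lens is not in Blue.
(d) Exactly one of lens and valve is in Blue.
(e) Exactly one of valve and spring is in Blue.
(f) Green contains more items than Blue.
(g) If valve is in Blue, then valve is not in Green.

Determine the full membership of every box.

Blue = {badge, dial, valve}; Green = {badge, dial, lens, spring}

From (c): lens ∉ Blue.
(d) (exactly one): valve ∈ Blue.
(e) (exactly one): spring ∉ Blue.
(g): valve ∉ Green.
(b): only 3 candidates remain for Blue, so all are in.
Suppose spring ∉ Green: no assignment then satisfies all the clues, so spring ∈ Green.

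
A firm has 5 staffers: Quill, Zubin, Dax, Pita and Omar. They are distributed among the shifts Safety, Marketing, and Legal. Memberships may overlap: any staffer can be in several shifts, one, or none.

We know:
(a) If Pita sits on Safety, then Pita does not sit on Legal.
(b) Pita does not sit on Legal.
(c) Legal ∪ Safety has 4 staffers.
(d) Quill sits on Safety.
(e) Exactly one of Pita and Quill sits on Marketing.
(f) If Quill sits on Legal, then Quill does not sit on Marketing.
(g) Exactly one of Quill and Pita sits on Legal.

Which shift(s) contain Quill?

Quill: Legal, Safety

From (b): Pita ∉ Legal.
From (d): Quill ∈ Safety.
(g) (exactly one): Quill ∈ Legal.
(f): Quill ∉ Marketing.
(e) (exactly one): Pita ∈ Marketing.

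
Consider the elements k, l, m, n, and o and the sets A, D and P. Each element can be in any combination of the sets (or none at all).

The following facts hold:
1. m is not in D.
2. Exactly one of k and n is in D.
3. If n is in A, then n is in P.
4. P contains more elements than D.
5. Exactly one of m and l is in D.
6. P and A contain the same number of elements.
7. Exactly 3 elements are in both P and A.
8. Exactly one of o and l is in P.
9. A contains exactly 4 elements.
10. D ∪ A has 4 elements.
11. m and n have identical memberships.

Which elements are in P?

P = {k, m, n, o}

From (1): m ∉ D.
(5) (exactly one): l ∈ D.
(11): n matches m: n ∉ D.
(2) (exactly one): k ∈ D.
Suppose k ∉ P: no assignment then satisfies all the clues, so k ∈ P.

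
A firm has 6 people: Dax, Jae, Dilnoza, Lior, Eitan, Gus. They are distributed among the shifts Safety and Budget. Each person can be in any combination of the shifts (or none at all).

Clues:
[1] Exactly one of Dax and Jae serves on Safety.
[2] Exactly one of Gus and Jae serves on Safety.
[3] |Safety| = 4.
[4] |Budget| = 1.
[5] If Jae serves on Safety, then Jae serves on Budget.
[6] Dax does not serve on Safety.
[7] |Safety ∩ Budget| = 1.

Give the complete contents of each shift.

Safety = {Dilnoza, Eitan, Jae, Lior}; Budget = {Jae}

From (6): Dax ∉ Safety.
(1) (exactly one): Jae ∈ Safety.
(2) (exactly one): Gus ∉ Safety.
(3): only 4 candidates remain for Safety, so all are in.
(5): Jae ∈ Budget.
(4): Budget already has 1, so the rest are out.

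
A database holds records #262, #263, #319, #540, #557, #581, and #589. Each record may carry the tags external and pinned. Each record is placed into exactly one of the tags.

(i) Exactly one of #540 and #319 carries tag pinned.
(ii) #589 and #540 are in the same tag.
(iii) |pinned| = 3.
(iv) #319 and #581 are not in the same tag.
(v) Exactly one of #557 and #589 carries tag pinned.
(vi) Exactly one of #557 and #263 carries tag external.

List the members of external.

external = {#263, #540, #581, #589}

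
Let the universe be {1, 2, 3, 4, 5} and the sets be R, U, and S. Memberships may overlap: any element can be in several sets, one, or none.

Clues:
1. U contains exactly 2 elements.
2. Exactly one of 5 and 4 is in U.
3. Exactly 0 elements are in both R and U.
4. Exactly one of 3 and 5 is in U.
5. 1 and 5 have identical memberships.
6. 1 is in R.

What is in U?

U = {3, 4}

From (6): 1 ∈ R.
(5): 5 matches 1: 5 ∈ R.
Suppose 1 ∈ U: no assignment then satisfies all the clues, so 1 ∉ U.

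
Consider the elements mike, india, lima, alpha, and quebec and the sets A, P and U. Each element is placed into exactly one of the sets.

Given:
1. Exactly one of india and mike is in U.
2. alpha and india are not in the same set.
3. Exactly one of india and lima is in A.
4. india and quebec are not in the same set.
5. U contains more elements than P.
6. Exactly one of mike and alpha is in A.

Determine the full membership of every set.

A = {alpha, lima}; P = {india}; U = {mike, quebec}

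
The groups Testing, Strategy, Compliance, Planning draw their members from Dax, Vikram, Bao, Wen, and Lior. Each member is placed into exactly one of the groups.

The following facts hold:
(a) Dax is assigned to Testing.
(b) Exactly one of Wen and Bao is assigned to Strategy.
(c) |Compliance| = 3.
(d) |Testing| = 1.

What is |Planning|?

0

From (a): Dax ∈ Testing.
(d): Testing already has 1, so the rest are out.
Suppose Vikram ∈ Strategy: no assignment then satisfies all the clues, so Vikram ∉ Strategy.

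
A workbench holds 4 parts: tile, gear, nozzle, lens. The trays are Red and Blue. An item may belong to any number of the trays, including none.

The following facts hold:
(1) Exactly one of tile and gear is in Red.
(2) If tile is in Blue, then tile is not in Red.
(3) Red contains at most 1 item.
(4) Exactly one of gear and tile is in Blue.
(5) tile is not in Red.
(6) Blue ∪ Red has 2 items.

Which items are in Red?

Red = {gear}

From (5): tile ∉ Red.
(1) (exactly one): gear ∈ Red.
(3): Red already has 1, so the rest are out.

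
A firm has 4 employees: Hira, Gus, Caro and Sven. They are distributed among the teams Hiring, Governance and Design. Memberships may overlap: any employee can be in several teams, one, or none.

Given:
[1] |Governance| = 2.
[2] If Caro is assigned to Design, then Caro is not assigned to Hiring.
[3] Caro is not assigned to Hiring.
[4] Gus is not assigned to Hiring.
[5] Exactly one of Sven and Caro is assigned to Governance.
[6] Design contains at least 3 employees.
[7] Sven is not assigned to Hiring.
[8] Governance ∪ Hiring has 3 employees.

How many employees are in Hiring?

From (3): Caro ∉ Hiring.
From (4): Gus ∉ Hiring.
From (7): Sven ∉ Hiring.
Suppose Hira ∉ Hiring: no assignment then satisfies all the clues, so Hira ∈ Hiring.

1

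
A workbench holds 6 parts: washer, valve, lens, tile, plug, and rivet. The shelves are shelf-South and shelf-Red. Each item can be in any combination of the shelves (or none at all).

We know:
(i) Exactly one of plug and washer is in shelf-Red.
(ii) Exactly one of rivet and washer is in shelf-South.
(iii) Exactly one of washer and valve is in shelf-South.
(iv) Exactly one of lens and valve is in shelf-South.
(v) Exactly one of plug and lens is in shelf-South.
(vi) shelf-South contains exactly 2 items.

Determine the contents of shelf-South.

shelf-South = {lens, washer}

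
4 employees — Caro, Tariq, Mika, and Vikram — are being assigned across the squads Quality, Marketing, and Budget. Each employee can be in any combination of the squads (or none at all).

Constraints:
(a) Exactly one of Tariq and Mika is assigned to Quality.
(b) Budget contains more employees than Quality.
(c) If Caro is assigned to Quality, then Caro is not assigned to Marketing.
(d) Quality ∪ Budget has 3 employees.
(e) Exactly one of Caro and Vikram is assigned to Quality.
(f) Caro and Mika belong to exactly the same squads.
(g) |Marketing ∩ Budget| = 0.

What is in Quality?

Quality = {Caro, Mika}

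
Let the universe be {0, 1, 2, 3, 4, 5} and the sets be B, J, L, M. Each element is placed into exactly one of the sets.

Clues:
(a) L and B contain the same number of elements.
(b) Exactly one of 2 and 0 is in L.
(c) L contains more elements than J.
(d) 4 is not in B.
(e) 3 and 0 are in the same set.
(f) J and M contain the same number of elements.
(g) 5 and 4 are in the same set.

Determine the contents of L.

L = {2, 4, 5}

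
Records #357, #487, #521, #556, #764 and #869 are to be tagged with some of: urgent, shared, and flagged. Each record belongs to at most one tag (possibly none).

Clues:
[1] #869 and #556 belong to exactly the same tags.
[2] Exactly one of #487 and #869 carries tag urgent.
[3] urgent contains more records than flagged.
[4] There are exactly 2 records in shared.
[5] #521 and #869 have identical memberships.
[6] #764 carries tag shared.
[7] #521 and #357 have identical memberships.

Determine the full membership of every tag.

urgent = {#357, #521, #556, #869}; shared = {#487, #764}; flagged = {}

From (6): #764 ∈ shared.
Suppose #357 ∉ urgent: no assignment then satisfies all the clues, so #357 ∈ urgent.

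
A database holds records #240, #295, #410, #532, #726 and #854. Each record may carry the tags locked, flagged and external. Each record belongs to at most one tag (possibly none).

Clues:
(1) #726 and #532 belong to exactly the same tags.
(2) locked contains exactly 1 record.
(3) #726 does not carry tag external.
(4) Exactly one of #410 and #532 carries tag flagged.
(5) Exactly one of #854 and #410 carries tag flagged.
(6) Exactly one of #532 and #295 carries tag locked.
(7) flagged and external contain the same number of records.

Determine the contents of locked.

From (3): #726 ∉ external.
(1): #532 matches #726: #532 ∉ external.
Suppose #240 ∈ locked: no assignment then satisfies all the clues, so #240 ∉ locked.

locked = {#295}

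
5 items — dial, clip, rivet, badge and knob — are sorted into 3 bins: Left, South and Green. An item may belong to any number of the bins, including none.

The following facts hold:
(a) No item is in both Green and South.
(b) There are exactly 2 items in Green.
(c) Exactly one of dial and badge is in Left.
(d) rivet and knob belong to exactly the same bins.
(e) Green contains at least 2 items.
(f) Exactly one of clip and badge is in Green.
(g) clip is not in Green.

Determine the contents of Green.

Green = {badge, dial}

From (g): clip ∉ Green.
(f) (exactly one): badge ∈ Green.
(a) (disjoint): badge ∉ South.
Suppose dial ∉ Green: no assignment then satisfies all the clues, so dial ∈ Green.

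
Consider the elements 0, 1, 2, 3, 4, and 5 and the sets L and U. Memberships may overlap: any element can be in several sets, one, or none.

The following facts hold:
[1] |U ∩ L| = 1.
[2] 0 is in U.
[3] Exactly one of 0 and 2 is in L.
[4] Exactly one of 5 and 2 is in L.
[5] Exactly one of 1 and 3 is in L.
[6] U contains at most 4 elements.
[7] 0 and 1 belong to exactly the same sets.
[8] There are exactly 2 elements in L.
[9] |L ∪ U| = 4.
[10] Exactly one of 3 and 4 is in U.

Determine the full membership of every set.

L = {2, 3}; U = {0, 1, 3}

From (2): 0 ∈ U.
(7): 1 matches 0: 1 ∈ U.
Suppose 0 ∈ L: no assignment then satisfies all the clues, so 0 ∉ L.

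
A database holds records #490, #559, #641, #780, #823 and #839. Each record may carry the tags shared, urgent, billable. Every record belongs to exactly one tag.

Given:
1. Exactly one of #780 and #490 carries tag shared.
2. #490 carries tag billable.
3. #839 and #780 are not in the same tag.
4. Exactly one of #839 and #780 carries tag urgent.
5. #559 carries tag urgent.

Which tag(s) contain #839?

From (2): #490 ∈ billable.
From (5): #559 ∈ urgent.
(1) (exactly one): #780 ∈ shared.
(3): #839 ∉ shared.
(4) (exactly one): #839 ∈ urgent.

#839: urgent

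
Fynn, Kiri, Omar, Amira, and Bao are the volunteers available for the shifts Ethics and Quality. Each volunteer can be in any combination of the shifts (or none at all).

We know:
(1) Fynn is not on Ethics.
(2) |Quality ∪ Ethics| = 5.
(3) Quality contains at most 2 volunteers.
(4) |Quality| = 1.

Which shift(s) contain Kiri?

Kiri: Ethics

From (1): Fynn ∉ Ethics.
Suppose Kiri ∉ Ethics: no assignment then satisfies all the clues, so Kiri ∈ Ethics.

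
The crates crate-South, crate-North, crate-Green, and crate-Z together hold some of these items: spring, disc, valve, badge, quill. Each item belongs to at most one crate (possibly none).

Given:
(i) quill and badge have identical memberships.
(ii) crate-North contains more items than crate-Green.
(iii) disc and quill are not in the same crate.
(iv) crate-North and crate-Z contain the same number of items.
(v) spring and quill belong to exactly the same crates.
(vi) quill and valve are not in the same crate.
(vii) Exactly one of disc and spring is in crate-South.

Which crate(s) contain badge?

badge: crate-South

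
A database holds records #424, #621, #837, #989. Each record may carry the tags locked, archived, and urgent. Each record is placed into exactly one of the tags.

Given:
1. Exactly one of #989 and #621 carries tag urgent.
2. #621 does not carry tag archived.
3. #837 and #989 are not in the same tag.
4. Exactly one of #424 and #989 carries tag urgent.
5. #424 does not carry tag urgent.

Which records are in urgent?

urgent = {#989}

From (2): #621 ∉ archived.
From (5): #424 ∉ urgent.
(4) (exactly one): #989 ∈ urgent.
(1) (exactly one): #621 ∉ urgent.
(3): #837 ∉ urgent.
Only one tag left: #621 ∈ locked.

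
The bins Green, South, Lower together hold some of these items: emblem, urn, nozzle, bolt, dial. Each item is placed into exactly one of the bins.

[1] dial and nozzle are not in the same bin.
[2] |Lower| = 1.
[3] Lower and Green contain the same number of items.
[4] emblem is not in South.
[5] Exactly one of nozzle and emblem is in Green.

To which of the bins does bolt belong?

bolt: South

From (4): emblem ∉ South.
Suppose bolt ∈ Green: no assignment then satisfies all the clues, so bolt ∉ Green.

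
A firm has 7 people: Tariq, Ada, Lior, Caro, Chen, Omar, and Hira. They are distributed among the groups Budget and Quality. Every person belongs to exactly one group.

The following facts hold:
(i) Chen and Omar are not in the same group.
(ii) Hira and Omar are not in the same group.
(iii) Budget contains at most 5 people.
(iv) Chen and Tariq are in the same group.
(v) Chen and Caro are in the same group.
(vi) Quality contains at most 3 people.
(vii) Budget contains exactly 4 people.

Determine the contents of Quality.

Quality = {Ada, Lior, Omar}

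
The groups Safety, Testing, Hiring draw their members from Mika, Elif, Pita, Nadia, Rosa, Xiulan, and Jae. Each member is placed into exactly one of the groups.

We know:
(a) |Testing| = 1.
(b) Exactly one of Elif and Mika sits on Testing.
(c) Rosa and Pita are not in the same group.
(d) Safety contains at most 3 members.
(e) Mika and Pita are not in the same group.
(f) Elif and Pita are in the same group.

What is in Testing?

Testing = {Mika}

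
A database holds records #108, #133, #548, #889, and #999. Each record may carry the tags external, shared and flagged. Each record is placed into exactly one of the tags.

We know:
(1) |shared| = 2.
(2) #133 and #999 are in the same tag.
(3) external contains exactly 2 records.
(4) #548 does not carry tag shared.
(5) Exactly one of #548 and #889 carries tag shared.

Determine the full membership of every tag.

external = {#133, #999}; shared = {#108, #889}; flagged = {#548}

From (4): #548 ∉ shared.
(5) (exactly one): #889 ∈ shared.
Suppose #108 ∈ external: no assignment then satisfies all the clues, so #108 ∉ external.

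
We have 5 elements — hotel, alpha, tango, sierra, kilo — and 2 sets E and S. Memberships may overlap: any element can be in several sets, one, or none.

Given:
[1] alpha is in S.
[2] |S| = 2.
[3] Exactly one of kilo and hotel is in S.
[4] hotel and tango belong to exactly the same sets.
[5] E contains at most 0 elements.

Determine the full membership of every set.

E = {}; S = {alpha, kilo}

From (1): alpha ∈ S.
(5): E already has 0, so the rest are out.
Suppose hotel ∈ S: no assignment then satisfies all the clues, so hotel ∉ S.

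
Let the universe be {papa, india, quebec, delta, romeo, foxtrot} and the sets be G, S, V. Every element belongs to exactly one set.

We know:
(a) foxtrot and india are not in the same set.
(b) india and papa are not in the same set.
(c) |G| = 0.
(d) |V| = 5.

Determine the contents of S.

(c): G already has 0, so the rest are out.
Suppose papa ∈ S: no assignment then satisfies all the clues, so papa ∉ S.

S = {india}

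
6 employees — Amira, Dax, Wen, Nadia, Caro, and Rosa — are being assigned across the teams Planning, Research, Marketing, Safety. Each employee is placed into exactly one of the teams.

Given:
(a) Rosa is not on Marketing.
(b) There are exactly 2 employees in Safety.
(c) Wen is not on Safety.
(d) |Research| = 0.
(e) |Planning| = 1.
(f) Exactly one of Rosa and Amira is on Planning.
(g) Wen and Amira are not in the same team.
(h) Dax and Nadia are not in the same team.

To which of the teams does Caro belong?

Caro: Marketing

From (a): Rosa ∉ Marketing.
From (c): Wen ∉ Safety.
(d): Research already has 0, so the rest are out.
Suppose Caro ∈ Planning: no assignment then satisfies all the clues, so Caro ∉ Planning.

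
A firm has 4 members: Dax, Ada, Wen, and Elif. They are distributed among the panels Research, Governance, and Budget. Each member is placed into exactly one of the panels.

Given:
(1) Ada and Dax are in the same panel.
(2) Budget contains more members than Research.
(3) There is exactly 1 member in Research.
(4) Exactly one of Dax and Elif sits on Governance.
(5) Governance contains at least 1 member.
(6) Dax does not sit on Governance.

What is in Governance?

Governance = {Elif}

From (6): Dax ∉ Governance.
(1): Ada matches Dax: Ada ∉ Governance.
(4) (exactly one): Elif ∈ Governance.
Suppose Wen ∈ Governance: no assignment then satisfies all the clues, so Wen ∉ Governance.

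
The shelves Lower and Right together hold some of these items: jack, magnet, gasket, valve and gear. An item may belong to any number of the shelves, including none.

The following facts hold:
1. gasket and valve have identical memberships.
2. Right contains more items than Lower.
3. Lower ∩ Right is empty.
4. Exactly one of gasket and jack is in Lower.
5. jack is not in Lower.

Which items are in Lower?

Lower = {gasket, valve}

From (5): jack ∉ Lower.
(4) (exactly one): gasket ∈ Lower.
(1): valve matches gasket: valve ∈ Lower.
(3) (disjoint): gasket ∉ Right.
(3) (disjoint): valve ∉ Right.
Suppose magnet ∈ Lower: no assignment then satisfies all the clues, so magnet ∉ Lower.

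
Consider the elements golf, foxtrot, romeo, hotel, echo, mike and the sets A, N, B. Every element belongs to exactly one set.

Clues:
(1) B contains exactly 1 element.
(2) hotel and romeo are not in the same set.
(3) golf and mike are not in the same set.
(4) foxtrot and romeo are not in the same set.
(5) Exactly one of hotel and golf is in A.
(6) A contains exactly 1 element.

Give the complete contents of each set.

A = {golf}; N = {echo, foxtrot, hotel, mike}; B = {romeo}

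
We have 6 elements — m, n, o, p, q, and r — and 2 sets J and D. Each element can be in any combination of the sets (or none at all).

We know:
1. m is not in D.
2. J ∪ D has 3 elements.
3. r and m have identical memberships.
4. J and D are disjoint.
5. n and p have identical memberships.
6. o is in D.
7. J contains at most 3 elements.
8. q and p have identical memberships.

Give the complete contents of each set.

J = {m, r}; D = {o}

From (1): m ∉ D.
From (6): o ∈ D.
(3): r matches m: r ∉ D.
(4) (disjoint): o ∉ J.
Suppose m ∉ J: no assignment then satisfies all the clues, so m ∈ J.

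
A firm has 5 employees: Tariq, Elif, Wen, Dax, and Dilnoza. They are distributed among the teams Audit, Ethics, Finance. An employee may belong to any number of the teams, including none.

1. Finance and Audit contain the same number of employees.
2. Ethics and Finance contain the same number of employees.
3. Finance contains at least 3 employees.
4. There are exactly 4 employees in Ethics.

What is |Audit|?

4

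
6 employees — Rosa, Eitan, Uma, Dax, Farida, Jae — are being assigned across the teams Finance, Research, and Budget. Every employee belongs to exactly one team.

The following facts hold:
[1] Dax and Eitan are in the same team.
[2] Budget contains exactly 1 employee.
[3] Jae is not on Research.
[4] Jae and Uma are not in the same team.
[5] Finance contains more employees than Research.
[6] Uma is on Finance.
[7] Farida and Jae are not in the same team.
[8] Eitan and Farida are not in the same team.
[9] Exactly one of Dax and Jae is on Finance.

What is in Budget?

From (3): Jae ∉ Research.
From (6): Uma ∈ Finance.
(4): Jae ∉ Finance.
(9) (exactly one): Dax ∈ Finance.
Only one team left: Jae ∈ Budget.
(1): Eitan matches Dax: Eitan ∈ Finance.
(2): Budget already has 1, so the rest are out.
(8): Farida ∉ Finance.
Only one team left: Farida ∈ Research.

Budget = {Jae}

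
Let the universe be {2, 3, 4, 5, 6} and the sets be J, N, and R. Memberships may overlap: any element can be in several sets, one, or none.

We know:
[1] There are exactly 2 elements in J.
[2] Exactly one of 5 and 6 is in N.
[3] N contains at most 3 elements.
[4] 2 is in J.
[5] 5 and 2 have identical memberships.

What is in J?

J = {2, 5}

From (4): 2 ∈ J.
(5): 5 matches 2: 5 ∈ J.
(1): J already has 2, so the rest are out.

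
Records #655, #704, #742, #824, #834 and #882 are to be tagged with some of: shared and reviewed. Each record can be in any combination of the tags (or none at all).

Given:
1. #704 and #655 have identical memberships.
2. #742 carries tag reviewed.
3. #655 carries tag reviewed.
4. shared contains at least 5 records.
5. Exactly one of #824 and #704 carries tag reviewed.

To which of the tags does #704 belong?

#704: reviewed, shared

From (2): #742 ∈ reviewed.
From (3): #655 ∈ reviewed.
(1): #704 matches #655: #704 ∈ reviewed.
(5) (exactly one): #824 ∉ reviewed.
Suppose #704 ∉ shared: no assignment then satisfies all the clues, so #704 ∈ shared.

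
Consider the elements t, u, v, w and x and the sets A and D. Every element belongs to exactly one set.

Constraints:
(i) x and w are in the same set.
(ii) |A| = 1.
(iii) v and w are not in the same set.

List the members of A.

A = {v}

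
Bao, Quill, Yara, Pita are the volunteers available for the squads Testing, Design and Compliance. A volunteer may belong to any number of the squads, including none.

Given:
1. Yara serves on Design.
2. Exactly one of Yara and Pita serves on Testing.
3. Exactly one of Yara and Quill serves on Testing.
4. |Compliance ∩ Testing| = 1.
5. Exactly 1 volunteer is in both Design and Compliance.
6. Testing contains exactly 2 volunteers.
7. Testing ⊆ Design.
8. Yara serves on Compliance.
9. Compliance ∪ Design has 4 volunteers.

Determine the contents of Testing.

Testing = {Bao, Yara}

From (1): Yara ∈ Design.
From (8): Yara ∈ Compliance.
Suppose Bao ∉ Testing: no assignment then satisfies all the clues, so Bao ∈ Testing.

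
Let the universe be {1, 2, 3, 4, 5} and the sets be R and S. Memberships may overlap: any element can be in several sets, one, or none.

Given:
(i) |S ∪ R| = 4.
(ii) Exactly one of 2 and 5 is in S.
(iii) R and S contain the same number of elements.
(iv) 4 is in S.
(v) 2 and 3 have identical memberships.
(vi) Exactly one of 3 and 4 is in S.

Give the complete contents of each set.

R = {2, 3}; S = {4, 5}

From (iv): 4 ∈ S.
(vi) (exactly one): 3 ∉ S.
(v): 2 matches 3: 2 ∉ S.
(ii) (exactly one): 5 ∈ S.
Suppose 1 ∈ R: no assignment then satisfies all the clues, so 1 ∉ R.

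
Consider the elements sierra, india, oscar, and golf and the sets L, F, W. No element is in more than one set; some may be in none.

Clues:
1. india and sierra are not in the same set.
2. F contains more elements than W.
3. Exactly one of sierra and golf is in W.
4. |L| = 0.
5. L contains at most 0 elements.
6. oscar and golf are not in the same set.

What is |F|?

2

(4): L already has 0, so the rest are out.
Suppose india ∈ W: no assignment then satisfies all the clues, so india ∉ W.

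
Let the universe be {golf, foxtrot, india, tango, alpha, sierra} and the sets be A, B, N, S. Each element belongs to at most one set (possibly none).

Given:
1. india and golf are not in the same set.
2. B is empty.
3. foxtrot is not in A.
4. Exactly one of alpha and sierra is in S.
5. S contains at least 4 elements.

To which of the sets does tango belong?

tango: S

From (3): foxtrot ∉ A.
(2): B already has 0, so the rest are out.
Suppose tango ∈ A: no assignment then satisfies all the clues, so tango ∉ A.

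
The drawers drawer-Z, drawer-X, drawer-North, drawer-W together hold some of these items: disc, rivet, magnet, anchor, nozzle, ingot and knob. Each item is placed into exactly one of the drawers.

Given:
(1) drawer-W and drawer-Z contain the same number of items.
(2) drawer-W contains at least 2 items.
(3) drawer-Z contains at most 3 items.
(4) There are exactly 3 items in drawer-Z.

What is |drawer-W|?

3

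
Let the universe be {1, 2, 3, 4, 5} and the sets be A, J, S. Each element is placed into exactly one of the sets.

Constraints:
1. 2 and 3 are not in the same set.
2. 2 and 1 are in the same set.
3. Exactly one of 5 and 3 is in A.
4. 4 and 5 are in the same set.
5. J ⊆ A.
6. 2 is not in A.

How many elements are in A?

1

From (6): 2 ∉ A.
(2): 1 matches 2: 1 ∉ A.
(5) contrapositive: 1 ∉ J.
(5) contrapositive: 2 ∉ J.
Only one set left: 1 ∈ S.
Only one set left: 2 ∈ S.
(1): 3 ∉ S.
Suppose 3 ∉ A: no assignment then satisfies all the clues, so 3 ∈ A.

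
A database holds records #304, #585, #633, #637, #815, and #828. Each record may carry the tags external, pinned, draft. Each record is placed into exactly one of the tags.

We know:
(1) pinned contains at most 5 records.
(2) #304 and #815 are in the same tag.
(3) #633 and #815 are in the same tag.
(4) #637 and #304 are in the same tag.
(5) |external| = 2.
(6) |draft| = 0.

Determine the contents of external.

external = {#585, #828}

(6): draft already has 0, so the rest are out.
Suppose #304 ∈ external: no assignment then satisfies all the clues, so #304 ∉ external.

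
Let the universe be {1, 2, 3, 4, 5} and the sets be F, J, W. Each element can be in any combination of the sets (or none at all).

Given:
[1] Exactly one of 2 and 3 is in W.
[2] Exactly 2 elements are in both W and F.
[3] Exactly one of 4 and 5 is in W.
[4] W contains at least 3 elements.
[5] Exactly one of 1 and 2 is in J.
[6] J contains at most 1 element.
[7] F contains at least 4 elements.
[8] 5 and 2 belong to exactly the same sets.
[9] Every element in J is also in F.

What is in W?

W = {1, 3, 4}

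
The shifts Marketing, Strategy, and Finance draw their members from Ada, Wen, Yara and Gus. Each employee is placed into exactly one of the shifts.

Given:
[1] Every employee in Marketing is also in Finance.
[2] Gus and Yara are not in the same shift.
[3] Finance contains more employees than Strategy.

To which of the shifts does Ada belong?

Ada: Finance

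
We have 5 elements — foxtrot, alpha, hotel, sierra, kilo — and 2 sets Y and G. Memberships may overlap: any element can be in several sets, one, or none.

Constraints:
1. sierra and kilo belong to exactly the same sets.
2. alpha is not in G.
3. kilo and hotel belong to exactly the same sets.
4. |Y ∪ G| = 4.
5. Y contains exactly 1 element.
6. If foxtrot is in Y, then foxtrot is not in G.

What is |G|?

3

From (2): alpha ∉ G.
Suppose foxtrot ∈ G: no assignment then satisfies all the clues, so foxtrot ∉ G.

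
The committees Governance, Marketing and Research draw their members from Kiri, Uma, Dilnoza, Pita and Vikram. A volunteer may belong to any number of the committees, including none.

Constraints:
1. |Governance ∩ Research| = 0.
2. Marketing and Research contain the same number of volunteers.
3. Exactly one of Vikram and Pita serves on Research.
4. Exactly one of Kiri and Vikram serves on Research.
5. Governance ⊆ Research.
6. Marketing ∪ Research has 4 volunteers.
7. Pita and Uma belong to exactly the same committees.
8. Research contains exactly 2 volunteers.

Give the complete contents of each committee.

Governance = {}; Marketing = {Pita, Uma}; Research = {Dilnoza, Vikram}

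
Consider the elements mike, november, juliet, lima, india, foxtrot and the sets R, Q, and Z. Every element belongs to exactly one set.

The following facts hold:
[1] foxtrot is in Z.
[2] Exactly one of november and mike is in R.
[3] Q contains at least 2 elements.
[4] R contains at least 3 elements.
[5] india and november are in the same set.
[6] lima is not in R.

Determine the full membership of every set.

R = {india, juliet, november}; Q = {lima, mike}; Z = {foxtrot}

From (1): foxtrot ∈ Z.
From (6): lima ∉ R.
Suppose mike ∈ R: no assignment then satisfies all the clues, so mike ∉ R.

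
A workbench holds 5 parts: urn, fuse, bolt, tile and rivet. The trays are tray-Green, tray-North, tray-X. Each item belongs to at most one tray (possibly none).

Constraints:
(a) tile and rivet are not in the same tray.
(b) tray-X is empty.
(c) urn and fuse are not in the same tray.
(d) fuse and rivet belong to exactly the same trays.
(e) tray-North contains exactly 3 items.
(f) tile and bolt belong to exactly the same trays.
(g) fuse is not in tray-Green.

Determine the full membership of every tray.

tray-Green = {}; tray-North = {bolt, tile, urn}; tray-X = {}

From (g): fuse ∉ tray-Green.
(b): tray-X already has 0, so the rest are out.
(d): rivet matches fuse: rivet ∉ tray-Green.
Suppose urn ∈ tray-Green: no assignment then satisfies all the clues, so urn ∉ tray-Green.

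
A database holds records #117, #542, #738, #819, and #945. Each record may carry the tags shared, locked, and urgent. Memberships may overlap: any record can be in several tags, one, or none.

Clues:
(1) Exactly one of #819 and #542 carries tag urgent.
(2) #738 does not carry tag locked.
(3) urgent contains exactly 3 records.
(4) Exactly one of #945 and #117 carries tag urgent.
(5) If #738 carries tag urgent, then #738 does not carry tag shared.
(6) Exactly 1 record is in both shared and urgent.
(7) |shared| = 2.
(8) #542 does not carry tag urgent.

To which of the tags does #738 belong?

#738: urgent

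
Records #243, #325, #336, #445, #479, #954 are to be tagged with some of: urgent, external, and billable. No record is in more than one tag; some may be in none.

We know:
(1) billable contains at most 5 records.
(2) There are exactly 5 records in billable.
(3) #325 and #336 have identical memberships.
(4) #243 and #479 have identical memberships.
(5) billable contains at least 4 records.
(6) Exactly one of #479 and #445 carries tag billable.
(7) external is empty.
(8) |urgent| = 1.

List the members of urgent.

(7): external already has 0, so the rest are out.
Suppose #243 ∈ urgent: no assignment then satisfies all the clues, so #243 ∉ urgent.

urgent = {#445}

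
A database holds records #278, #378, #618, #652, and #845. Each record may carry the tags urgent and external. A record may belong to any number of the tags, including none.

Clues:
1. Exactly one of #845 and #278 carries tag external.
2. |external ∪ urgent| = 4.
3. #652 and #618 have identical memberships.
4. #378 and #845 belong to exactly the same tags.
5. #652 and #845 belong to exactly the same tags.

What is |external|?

4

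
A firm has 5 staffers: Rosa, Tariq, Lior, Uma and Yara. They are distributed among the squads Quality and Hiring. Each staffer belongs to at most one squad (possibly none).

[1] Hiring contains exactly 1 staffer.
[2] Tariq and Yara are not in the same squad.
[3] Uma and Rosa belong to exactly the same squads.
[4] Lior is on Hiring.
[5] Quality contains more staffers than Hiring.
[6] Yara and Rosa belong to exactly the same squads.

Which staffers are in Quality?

From (4): Lior ∈ Hiring.
(1): Hiring already has 1, so the rest are out.
Suppose Rosa ∉ Quality: no assignment then satisfies all the clues, so Rosa ∈ Quality.

Quality = {Rosa, Uma, Yara}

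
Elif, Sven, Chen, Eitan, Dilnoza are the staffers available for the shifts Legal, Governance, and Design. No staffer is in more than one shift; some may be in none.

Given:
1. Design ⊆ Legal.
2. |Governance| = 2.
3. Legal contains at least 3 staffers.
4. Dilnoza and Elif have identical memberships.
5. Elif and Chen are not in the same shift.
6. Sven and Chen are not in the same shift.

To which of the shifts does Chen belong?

Chen: Governance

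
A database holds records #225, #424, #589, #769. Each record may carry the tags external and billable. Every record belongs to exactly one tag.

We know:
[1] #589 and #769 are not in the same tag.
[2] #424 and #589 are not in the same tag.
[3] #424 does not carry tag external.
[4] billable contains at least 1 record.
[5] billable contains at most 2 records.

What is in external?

From (3): #424 ∉ external.
Only one tag left: #424 ∈ billable.
(2): #589 ∉ billable.
Only one tag left: #589 ∈ external.
(1): #769 ∉ external.
Only one tag left: #769 ∈ billable.
(5): billable already has 2, so the rest are out.
Only one tag left: #225 ∈ external.

external = {#225, #589}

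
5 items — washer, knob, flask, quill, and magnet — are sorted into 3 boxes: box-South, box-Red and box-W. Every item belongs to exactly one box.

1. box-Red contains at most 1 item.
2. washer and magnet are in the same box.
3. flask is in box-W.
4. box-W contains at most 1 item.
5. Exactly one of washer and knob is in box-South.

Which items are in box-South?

box-South = {magnet, quill, washer}

From (3): flask ∈ box-W.
(4): box-W already has 1, so the rest are out.
Suppose washer ∉ box-South: no assignment then satisfies all the clues, so washer ∈ box-South.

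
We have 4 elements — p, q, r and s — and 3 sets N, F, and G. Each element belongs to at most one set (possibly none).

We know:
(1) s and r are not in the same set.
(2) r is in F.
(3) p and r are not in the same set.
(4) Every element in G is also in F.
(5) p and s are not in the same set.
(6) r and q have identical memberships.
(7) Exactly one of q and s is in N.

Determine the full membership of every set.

From (2): r ∈ F.
(1): s ∉ F.
(3): p ∉ F.
(4) contrapositive: p ∉ G.
(4) contrapositive: s ∉ G.
(6): q matches r: q ∉ N.
(6): q matches r: q ∈ F.
(7) (exactly one): s ∈ N.
(5): p ∉ N.

N = {s}; F = {q, r}; G = {}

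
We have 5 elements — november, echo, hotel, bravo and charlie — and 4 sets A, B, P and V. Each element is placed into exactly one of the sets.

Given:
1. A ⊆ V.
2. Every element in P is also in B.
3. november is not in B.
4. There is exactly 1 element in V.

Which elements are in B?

B = {bravo, charlie, echo, hotel}

From (3): november ∉ B.
(2) contrapositive: november ∉ P.
Suppose echo ∉ B: no assignment then satisfies all the clues, so echo ∈ B.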